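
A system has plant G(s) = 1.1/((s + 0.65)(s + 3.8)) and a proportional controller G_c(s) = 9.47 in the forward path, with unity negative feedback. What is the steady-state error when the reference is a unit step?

0.192

The loop is type 0. Static position error constant K_pos = G_c(0)·G(0) = 9.47·0.4453 = 4.217.
Steady-state error to a unit step: e_ss = 1/(1+K_pos) = 1/5.217 = 0.192.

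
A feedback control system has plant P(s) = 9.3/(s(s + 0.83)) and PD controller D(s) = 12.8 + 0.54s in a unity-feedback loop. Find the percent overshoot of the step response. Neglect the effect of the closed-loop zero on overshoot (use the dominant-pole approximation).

Forward path: (12.8 + 0.54s)·9.3/(s(s+0.83)). The closed-loop characteristic equation is s² + (0.83 + 9.3·0.54)s + 9.3·12.8 = 0.
That is s² + 5.852s + 119 = 0, so ω_n = 10.91 rad/s and ζ = 5.852/(2·10.91) = 0.2682.
%OS = 100·exp(−πζ/√(1−ζ²)) = 41.7%.

41.7%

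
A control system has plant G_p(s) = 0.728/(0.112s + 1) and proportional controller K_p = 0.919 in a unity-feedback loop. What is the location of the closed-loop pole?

s = -14.9

Closed loop: T(s) = K_p·G_p/(1+K_p·G_p) = 0.669/(0.112s + 1 + 0.669), with pole at s = −(1 + 0.669)/0.112 = −14.9.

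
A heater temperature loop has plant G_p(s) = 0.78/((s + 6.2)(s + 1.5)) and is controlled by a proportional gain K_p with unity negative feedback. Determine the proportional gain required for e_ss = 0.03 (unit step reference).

K_p = 386

Steady-state error for a unit step on this type-0 loop is 1/(1 + K_p·G_p(0)).
G_p(0) = 0.08387. Require 1/(1 + K_p·0.08387) = 0.03, so 1 + 0.08387·K_p = 33.33.
K_p = (33.33 − 1)/0.08387 = 386.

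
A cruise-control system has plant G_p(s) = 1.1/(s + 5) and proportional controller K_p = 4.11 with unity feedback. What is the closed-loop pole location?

s = -9.521

Closed-loop transfer function: T(s) = K_p·G_p(s)/(1 + K_p·G_p(s)) = 4.521/(s + 5 + 4.521) = 4.521/(s + 9.521).
The closed-loop pole is at s = −9.521.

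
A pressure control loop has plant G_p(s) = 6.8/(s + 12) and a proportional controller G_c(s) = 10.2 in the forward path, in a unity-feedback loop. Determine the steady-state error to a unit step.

The loop is type 0. Static position error constant K_pos = G_c(0)·G_p(0) = 10.2·0.5667 = 5.78.
Steady-state error to a unit step: e_ss = 1/(1+K_pos) = 1/6.78 = 0.147.

0.147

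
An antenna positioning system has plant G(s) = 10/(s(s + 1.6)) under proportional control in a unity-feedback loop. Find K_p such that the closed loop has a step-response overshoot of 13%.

From %OS = 100·exp(−πζ/√(1−ζ²)) = 13%, ζ = −ln(0.13)/√(π²+ln²(0.13)) = 0.5446.
Characteristic equation s² + 1.6s + 10K_p = 0 gives ζ = 1.6/(2√(10K_p)).
Setting ζ = 0.5446: √(10K_p) = 1.6/(2·0.5446) = 1.469, so K_p = 2.157/10 = 0.216.

K_p = 0.216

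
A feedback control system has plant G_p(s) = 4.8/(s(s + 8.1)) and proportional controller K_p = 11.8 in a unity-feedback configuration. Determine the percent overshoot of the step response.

13.5%

The closed-loop denominator s² + 8.1s + 56.64 gives ω_n = √56.64 = 7.526 and ζ = 8.1/(2ω_n) = 0.5381.
%OS = 100·exp(−πζ/√(1−ζ²)) = 100·exp(−π·0.5381/√0.7104) = 13.5%.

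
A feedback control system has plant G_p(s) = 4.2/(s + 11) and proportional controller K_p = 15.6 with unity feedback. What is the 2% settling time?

Closed-loop transfer function: T(s) = K_p·G_p(s)/(1 + K_p·G_p(s)) = 65.52/(s + 11 + 65.52) = 65.52/(s + 76.52).
Time constant τ = 1/76.52 = 0.01307 s, so the 2% settling time is about 4τ = 0.0523 s.

T_s ≈ 0.0523 s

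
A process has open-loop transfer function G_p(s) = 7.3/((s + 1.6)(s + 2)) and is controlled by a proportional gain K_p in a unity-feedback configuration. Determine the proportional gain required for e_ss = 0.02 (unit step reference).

The loop is type 0, so e_ss(step) = 1/(1 + K_pos) with K_pos = K_p·G_p(0).
G_p(0) = 2.281. Require 1/(1 + K_p·2.281) = 0.02, so 1 + 2.281·K_p = 50.
K_p = (50 − 1)/2.281 = 21.5.

K_p = 21.5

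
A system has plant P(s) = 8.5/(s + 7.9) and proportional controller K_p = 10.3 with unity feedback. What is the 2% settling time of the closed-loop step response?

Closed-loop transfer function: T(s) = K_p·P(s)/(1 + K_p·P(s)) = 87.55/(s + 7.9 + 87.55) = 87.55/(s + 95.45).
Time constant τ = 1/95.45 = 0.01048 s, so the 2% settling time is about 4τ = 0.0419 s.

T_s ≈ 0.0419 s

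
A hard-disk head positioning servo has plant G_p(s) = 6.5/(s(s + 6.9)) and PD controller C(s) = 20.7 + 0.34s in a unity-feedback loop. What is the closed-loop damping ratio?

ζ = 0.393

Forward path: (20.7 + 0.34s)·6.5/(s(s+6.9)). The closed-loop characteristic equation is s² + (6.9 + 6.5·0.34)s + 6.5·20.7 = 0.
That is s² + 9.11s + 134.5 = 0, so ω_n = 11.6 rad/s and ζ = 9.11/(2·11.6) = 0.3927.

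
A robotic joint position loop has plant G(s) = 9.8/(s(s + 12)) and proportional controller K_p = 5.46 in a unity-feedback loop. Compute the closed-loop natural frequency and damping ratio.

ω_n = 7.31 rad/s, ζ = 0.82

With unity feedback the closed-loop characteristic equation is s² + 12s + 5.46·9.8 = s² + 12s + 53.51 = 0.
Matching s² + 2ζω_n s + ω_n²: ω_n = √53.51 = 7.315 rad/s and 2ζω_n = 12, so ζ = 12/(2·7.315) = 0.82.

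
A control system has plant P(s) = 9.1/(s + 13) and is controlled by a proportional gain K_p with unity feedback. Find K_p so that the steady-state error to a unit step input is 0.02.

K_p = 70

Steady-state error for a unit step on this type-0 loop is 1/(1 + K_p·P(0)).
P(0) = 0.7. Require 1/(1 + K_p·0.7) = 0.02, so 1 + 0.7·K_p = 50.
K_p = (50 − 1)/0.7 = 70.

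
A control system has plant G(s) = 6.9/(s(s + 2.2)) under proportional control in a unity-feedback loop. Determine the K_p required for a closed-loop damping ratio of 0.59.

Closed-loop characteristic equation: s² + 2.2s + K_p·6.9 = 0.
So ω_n = √(6.9K_p) and 2ζω_n = 2.2, giving ζ = 2.2/(2√(6.9K_p)).
Setting ζ = 0.59: √(6.9K_p) = 2.2/(2·0.59) = 1.864, so K_p = 3.476/6.9 = 0.504.

K_p = 0.504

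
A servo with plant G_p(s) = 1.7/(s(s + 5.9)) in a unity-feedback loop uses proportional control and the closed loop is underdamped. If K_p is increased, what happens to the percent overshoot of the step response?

increase

Characteristic equation s² + 5.9s + K_p·1.7 = 0: raising K_p raises ω_n while 2ζω_n = 5.9 is fixed, so ζ falls and overshoot grows.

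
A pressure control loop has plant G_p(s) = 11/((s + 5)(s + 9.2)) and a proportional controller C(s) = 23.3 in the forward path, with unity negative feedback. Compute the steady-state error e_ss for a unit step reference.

0.152

The loop is type 0. Static position error constant K_pos = C(0)·G_p(0) = 23.3·0.2391 = 5.572.
Steady-state error to a unit step: e_ss = 1/(1+K_pos) = 1/6.572 = 0.152.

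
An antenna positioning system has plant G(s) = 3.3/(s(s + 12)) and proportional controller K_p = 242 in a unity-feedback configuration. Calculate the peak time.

The closed-loop denominator s² + 12s + 798.6 gives ω_n = √798.6 = 28.26 and ζ = 12/(2ω_n) = 0.2123.
Damped frequency ω_d = ω_n√(1−ζ²) = 27.62 rad/s, so peak time T_p = π/ω_d = 0.114 s.

T_p = 0.114 s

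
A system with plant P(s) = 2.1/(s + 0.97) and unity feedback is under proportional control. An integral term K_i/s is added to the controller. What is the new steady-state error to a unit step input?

The integrator makes K_pos = lim_{s→0} C(s)G(s) infinite, so e_ss = 1/(1+K_pos) = 0.

0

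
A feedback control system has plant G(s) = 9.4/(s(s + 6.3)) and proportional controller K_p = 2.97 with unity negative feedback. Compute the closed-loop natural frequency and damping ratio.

ω_n = 5.28 rad/s, ζ = 0.596

1 + K_p·G(s) = 0 gives s² + 6.3s + 27.92 = 0.
So ω_n² = 27.92 ⇒ ω_n = 5.284 rad/s, and ζ = 6.3/(2ω_n) = 0.596.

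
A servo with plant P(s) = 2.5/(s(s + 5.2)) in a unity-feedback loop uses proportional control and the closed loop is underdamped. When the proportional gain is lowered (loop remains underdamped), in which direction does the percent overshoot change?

ζ = 5.2/(2√(2.5K_p)) rises as K_p falls; higher damping means less overshoot.

decrease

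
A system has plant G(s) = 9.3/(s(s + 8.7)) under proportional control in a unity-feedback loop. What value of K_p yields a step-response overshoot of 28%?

From %OS = 100·exp(−πζ/√(1−ζ²)) = 28%, ζ = −ln(0.28)/√(π²+ln²(0.28)) = 0.3755.
Characteristic equation s² + 8.7s + 9.3K_p = 0 gives ζ = 8.7/(2√(9.3K_p)).
Setting ζ = 0.3755: √(9.3K_p) = 8.7/(2·0.3755) = 11.58, so K_p = 134.2/9.3 = 14.4.

K_p = 14.4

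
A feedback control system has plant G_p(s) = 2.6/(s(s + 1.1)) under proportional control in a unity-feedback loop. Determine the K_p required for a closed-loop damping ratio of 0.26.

K_p = 1.72

Closed-loop characteristic equation: s² + 1.1s + K_p·2.6 = 0.
So ω_n = √(2.6K_p) and 2ζω_n = 1.1, giving ζ = 1.1/(2√(2.6K_p)).
Setting ζ = 0.26: √(2.6K_p) = 1.1/(2·0.26) = 2.115, so K_p = 4.475/2.6 = 1.72.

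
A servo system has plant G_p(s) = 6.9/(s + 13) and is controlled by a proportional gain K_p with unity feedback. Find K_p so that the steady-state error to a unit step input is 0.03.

The loop is type 0, so e_ss(step) = 1/(1 + K_pos) with K_pos = K_p·G_p(0).
G_p(0) = 0.5308. Require 1/(1 + K_p·0.5308) = 0.03, so 1 + 0.5308·K_p = 33.33.
K_p = (33.33 − 1)/0.5308 = 60.9.

K_p = 60.9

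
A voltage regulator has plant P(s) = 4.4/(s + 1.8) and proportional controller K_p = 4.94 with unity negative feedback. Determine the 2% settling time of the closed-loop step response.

T_s ≈ 0.17 s

Closed-loop transfer function: T(s) = K_p·P(s)/(1 + K_p·P(s)) = 21.74/(s + 1.8 + 21.74) = 21.74/(s + 23.54).
Time constant τ = 1/23.54 = 0.04249 s, so the 2% settling time is about 4τ = 0.17 s.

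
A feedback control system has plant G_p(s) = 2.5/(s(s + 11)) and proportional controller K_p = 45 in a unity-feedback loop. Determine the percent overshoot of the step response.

14.9%

From 1 + K_pG_p(s) = 0: s² + 11s + 112.5 = 0 ⇒ ω_n = 10.61, ζ = 0.5185.
%OS = 100·exp(−πζ/√(1−ζ²)) = 100·exp(−π·0.5185/√0.7311) = 14.9%.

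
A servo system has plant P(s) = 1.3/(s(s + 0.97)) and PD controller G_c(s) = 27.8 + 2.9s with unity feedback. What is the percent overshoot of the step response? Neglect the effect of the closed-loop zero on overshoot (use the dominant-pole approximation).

26%

Forward path: (27.8 + 2.9s)·1.3/(s(s+0.97)). The closed-loop characteristic equation is s² + (0.97 + 1.3·2.9)s + 1.3·27.8 = 0.
That is s² + 4.74s + 36.14 = 0, so ω_n = 6.012 rad/s and ζ = 4.74/(2·6.012) = 0.3942.
%OS = 100·exp(−πζ/√(1−ζ²)) = 26%.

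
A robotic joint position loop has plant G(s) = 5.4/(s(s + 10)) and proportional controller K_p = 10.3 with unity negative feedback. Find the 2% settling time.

The closed-loop denominator s² + 10s + 55.62 gives ω_n = √55.62 = 7.458 and ζ = 10/(2ω_n) = 0.6704.
2% settling time T_s ≈ 4/(ζω_n) = 4/5 = 0.8 s.

T_s ≈ 0.8 s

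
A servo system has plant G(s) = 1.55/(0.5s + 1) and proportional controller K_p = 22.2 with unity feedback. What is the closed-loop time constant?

Closed loop: T(s) = K_p·G/(1+K_p·G) = 34.41/(0.5s + 1 + 34.41), with pole at s = −(1 + 34.41)/0.5 = −70.82.
Closed-loop time constant τ = 1/70.82 = 0.0141 s.

τ = 0.0141 s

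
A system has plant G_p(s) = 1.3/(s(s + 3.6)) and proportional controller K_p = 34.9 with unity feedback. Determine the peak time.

T_p = 0.484 s

Closed-loop characteristic equation: s² + 3.6s + 45.37 = 0, so ω_n = 6.736 rad/s and ζ = 3.6/(2·6.736) = 0.2672.
Damped frequency ω_d = ω_n√(1−ζ²) = 6.491 rad/s, so peak time T_p = π/ω_d = 0.484 s.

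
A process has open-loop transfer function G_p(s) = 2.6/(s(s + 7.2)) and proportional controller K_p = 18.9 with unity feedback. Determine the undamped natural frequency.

The closed-loop denominator is s(s+7.2) + 18.9·2.6 = s² + 7.2s + 49.14.
So ω_n² = 49.14 ⇒ ω_n = 7.01 rad/s, and ζ = 7.2/(2ω_n) = 0.514.

ω_n = 7.01 rad/s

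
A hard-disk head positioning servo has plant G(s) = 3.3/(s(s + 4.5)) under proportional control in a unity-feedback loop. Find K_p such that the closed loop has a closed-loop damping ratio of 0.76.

Closed-loop characteristic equation: s² + 4.5s + K_p·3.3 = 0.
So ω_n = √(3.3K_p) and 2ζω_n = 4.5, giving ζ = 4.5/(2√(3.3K_p)).
Setting ζ = 0.76: √(3.3K_p) = 4.5/(2·0.76) = 2.961, so K_p = 8.765/3.3 = 2.66.

K_p = 2.66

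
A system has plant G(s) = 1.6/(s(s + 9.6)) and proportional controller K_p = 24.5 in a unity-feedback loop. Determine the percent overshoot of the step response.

2.35%

The closed-loop denominator s² + 9.6s + 39.2 gives ω_n = √39.2 = 6.261 and ζ = 9.6/(2ω_n) = 0.7667.
%OS = 100·exp(−πζ/√(1−ζ²)) = 100·exp(−π·0.7667/√0.4122) = 2.35%.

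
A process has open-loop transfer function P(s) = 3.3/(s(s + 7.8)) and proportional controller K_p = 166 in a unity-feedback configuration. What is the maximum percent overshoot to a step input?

58.8%

The closed-loop denominator s² + 7.8s + 547.8 gives ω_n = √547.8 = 23.41 and ζ = 7.8/(2ω_n) = 0.1666.
%OS = 100·exp(−πζ/√(1−ζ²)) = 100·exp(−π·0.1666/√0.9722) = 58.8%.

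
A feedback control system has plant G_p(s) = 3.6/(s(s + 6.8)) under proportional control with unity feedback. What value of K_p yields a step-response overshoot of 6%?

From %OS = 100·exp(−πζ/√(1−ζ²)) = 6%, ζ = −ln(0.06)/√(π²+ln²(0.06)) = 0.6671.
Characteristic equation s² + 6.8s + 3.6K_p = 0 gives ζ = 6.8/(2√(3.6K_p)).
Setting ζ = 0.6671: √(3.6K_p) = 6.8/(2·0.6671) = 5.096, so K_p = 25.97/3.6 = 7.22.

K_p = 7.22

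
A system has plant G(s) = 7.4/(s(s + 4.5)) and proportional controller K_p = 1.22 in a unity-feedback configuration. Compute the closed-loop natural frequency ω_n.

The closed-loop denominator is s(s+4.5) + 1.22·7.4 = s² + 4.5s + 9.028.
Matching s² + 2ζω_n s + ω_n²: ω_n = √9.028 = 3.005 rad/s and 2ζω_n = 4.5, so ζ = 4.5/(2·3.005) = 0.749.

ω_n = 3 rad/s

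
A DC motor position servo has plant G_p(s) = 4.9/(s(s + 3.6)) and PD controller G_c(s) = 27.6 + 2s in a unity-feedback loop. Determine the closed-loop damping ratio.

ζ = 0.576

Forward path: (27.6 + 2s)·4.9/(s(s+3.6)). The closed-loop characteristic equation is s² + (3.6 + 4.9·2)s + 4.9·27.6 = 0.
That is s² + 13.4s + 135.2 = 0, so ω_n = 11.63 rad/s and ζ = 13.4/(2·11.63) = 0.5761.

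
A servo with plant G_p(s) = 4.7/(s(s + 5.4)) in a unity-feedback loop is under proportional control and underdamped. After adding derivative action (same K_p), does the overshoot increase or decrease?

With PD the characteristic equation becomes s² + (a + K·K_d)s + K·K_p = 0; the damping term grows, ζ rises, overshoot falls.

decrease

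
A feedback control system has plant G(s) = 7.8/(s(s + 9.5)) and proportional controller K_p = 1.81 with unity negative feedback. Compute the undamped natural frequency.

ω_n = 3.76 rad/s

With unity feedback the closed-loop characteristic equation is s² + 9.5s + 1.81·7.8 = s² + 9.5s + 14.12 = 0.
Matching s² + 2ζω_n s + ω_n²: ω_n = √14.12 = 3.757 rad/s and 2ζω_n = 9.5, so ζ = 9.5/(2·3.757) = 1.26.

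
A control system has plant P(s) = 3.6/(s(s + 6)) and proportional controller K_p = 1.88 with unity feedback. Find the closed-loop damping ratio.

ζ = 1.15

The closed-loop denominator is s(s+6) + 1.88·3.6 = s² + 6s + 6.768.
So ω_n² = 6.768 ⇒ ω_n = 2.602 rad/s, and ζ = 6/(2ω_n) = 1.15.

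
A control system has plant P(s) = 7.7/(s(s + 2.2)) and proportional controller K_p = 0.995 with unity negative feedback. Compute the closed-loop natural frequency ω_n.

ω_n = 2.77 rad/s

With unity feedback the closed-loop characteristic equation is s² + 2.2s + 0.995·7.7 = s² + 2.2s + 7.662 = 0.
So ω_n² = 7.662 ⇒ ω_n = 2.768 rad/s, and ζ = 2.2/(2ω_n) = 0.397.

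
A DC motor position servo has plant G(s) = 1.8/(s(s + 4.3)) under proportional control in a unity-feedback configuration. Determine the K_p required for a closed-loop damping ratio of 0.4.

Closed-loop characteristic equation: s² + 4.3s + K_p·1.8 = 0.
So ω_n = √(1.8K_p) and 2ζω_n = 4.3, giving ζ = 4.3/(2√(1.8K_p)).
Setting ζ = 0.4: √(1.8K_p) = 4.3/(2·0.4) = 5.375, so K_p = 28.89/1.8 = 16.1.

K_p = 16.1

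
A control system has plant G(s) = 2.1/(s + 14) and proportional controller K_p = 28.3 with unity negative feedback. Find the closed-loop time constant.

Closed-loop transfer function: T(s) = K_p·G(s)/(1 + K_p·G(s)) = 59.43/(s + 14 + 59.43) = 59.43/(s + 73.43).
Time constant τ = 1/73.43 = 0.0136 s.

τ = 0.0136 s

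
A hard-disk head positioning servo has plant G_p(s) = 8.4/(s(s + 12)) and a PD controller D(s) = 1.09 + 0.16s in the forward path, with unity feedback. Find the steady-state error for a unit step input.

0

The open loop D(s)G_p(s) has a pole at the origin (type 1), so the static position error constant is infinite and e_ss = 1/(1+∞) = 0.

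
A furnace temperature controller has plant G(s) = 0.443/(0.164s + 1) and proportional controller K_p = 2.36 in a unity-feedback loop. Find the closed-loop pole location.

Closed loop: T(s) = K_p·G/(1+K_p·G) = 1.045/(0.164s + 1 + 1.045), with pole at s = −(1 + 1.045)/0.164 = −12.47.

s = -12.47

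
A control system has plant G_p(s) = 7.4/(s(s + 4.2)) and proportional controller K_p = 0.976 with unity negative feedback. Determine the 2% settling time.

From 1 + K_pG_p(s) = 0: s² + 4.2s + 7.222 = 0 ⇒ ω_n = 2.687, ζ = 0.7814.
2% settling time T_s ≈ 4/(ζω_n) = 4/2.1 = 1.9 s.

T_s ≈ 1.9 s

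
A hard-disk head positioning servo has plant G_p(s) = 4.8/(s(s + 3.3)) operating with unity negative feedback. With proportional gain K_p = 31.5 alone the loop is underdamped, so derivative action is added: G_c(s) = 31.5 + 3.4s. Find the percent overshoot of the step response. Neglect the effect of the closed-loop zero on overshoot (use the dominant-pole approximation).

1.57%

Forward path: (31.5 + 3.4s)·4.8/(s(s+3.3)). The closed-loop characteristic equation is s² + (3.3 + 4.8·3.4)s + 4.8·31.5 = 0.
That is s² + 19.62s + 151.2 = 0, so ω_n = 12.3 rad/s and ζ = 19.62/(2·12.3) = 0.7978.
%OS = 100·exp(−πζ/√(1−ζ²)) = 1.57%.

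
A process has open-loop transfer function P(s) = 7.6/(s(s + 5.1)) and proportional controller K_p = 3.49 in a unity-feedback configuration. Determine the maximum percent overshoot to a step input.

The closed-loop denominator s² + 5.1s + 26.52 gives ω_n = √26.52 = 5.15 and ζ = 5.1/(2ω_n) = 0.4951.
%OS = 100·exp(−πζ/√(1−ζ²)) = 100·exp(−π·0.4951/√0.7548) = 16.7%.

16.7%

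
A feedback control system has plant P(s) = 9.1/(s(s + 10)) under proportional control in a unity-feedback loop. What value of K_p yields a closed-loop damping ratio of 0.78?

K_p = 4.52

Closed-loop characteristic equation: s² + 10s + K_p·9.1 = 0.
So ω_n = √(9.1K_p) and 2ζω_n = 10, giving ζ = 10/(2√(9.1K_p)).
Setting ζ = 0.78: √(9.1K_p) = 10/(2·0.78) = 6.41, so K_p = 41.09/9.1 = 4.52.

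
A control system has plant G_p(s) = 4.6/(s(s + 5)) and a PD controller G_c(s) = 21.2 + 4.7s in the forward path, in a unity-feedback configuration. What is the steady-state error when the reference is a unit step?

0

The open loop G_c(s)G_p(s) has a pole at the origin (type 1), so the static position error constant is infinite and e_ss = 1/(1+∞) = 0.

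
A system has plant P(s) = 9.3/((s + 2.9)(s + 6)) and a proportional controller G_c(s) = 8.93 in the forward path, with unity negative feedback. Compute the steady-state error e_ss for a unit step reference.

0.173

The loop is type 0. Static position error constant K_pos = G_c(0)·P(0) = 8.93·0.5345 = 4.773.
Steady-state error to a unit step: e_ss = 1/(1+K_pos) = 1/5.773 = 0.173.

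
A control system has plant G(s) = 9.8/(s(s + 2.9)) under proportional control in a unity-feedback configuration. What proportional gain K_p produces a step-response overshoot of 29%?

K_p = 1.6

From %OS = 100·exp(−πζ/√(1−ζ²)) = 29%, ζ = −ln(0.29)/√(π²+ln²(0.29)) = 0.3666.
Characteristic equation s² + 2.9s + 9.8K_p = 0 gives ζ = 2.9/(2√(9.8K_p)).
Setting ζ = 0.3666: √(9.8K_p) = 2.9/(2·0.3666) = 3.955, so K_p = 15.64/9.8 = 1.6.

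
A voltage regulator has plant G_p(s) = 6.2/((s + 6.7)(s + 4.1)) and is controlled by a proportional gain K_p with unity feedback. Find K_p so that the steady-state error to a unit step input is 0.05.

K_p = 84.2

Steady-state error for a unit step on this type-0 loop is 1/(1 + K_p·G_p(0)).
G_p(0) = 0.2257. Require 1/(1 + K_p·0.2257) = 0.05, so 1 + 0.2257·K_p = 20.
K_p = (20 − 1)/0.2257 = 84.2.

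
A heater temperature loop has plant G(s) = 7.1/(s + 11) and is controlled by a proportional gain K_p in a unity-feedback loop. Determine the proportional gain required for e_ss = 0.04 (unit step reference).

K_p = 37.2

For a type-0 loop with proportional control, e_ss = 1/(1 + K_p·G(0)).
G(0) = 0.6455. Require 1/(1 + K_p·0.6455) = 0.04, so 1 + 0.6455·K_p = 25.
K_p = (25 − 1)/0.6455 = 37.2.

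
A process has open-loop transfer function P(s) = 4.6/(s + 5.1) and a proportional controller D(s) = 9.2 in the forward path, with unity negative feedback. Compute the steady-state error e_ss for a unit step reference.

The loop is type 0. Static position error constant K_pos = D(0)·P(0) = 9.2·0.902 = 8.298.
Steady-state error to a unit step: e_ss = 1/(1+K_pos) = 1/9.298 = 0.108.

0.108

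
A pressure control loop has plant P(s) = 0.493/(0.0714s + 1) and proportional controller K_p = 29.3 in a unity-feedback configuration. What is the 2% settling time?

Closed loop: T(s) = K_p·P/(1+K_p·P) = 14.44/(0.0714s + 1 + 14.44), with pole at s = −(1 + 14.44)/0.0714 = −216.3.
τ = 1/216.3 = 0.004623 s, so 2% settling time ≈ 4τ = 0.0185 s.

T_s ≈ 0.0185 s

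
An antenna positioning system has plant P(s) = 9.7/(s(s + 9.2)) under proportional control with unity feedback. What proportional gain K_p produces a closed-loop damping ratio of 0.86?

K_p = 2.95

Closed-loop characteristic equation: s² + 9.2s + K_p·9.7 = 0.
So ω_n = √(9.7K_p) and 2ζω_n = 9.2, giving ζ = 9.2/(2√(9.7K_p)).
Setting ζ = 0.86: √(9.7K_p) = 9.2/(2·0.86) = 5.349, so K_p = 28.61/9.7 = 2.95.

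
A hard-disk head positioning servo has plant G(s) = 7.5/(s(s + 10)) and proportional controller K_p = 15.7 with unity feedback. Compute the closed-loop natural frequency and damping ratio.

ω_n = 10.9 rad/s, ζ = 0.461

The closed-loop denominator is s(s+10) + 15.7·7.5 = s² + 10s + 117.8.
So ω_n² = 117.8 ⇒ ω_n = 10.85 rad/s, and ζ = 10/(2ω_n) = 0.461.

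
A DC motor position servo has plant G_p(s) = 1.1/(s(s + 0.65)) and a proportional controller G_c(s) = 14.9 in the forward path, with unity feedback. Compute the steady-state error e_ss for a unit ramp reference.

The loop has one pole at the origin (type 1). Velocity error constant K_v = lim_{s→0} s·G_c(s)G_p(s) = 14.9·1.1/0.65 = 25.22.
Steady-state error to a unit ramp: e_ss = 1/K_v = 0.0397.

0.0397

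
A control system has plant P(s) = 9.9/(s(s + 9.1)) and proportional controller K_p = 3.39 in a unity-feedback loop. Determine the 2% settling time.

T_s ≈ 0.879 s

The closed-loop denominator s² + 9.1s + 33.56 gives ω_n = √33.56 = 5.793 and ζ = 9.1/(2ω_n) = 0.7854.
2% settling time T_s ≈ 4/(ζω_n) = 4/4.55 = 0.879 s.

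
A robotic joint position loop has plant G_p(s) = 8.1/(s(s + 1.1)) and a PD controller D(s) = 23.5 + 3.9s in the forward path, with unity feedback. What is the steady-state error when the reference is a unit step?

0

The open loop D(s)G_p(s) has a pole at the origin (type 1), so the static position error constant is infinite and e_ss = 1/(1+∞) = 0.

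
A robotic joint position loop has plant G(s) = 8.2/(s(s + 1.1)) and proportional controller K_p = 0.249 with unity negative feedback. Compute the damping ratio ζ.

With unity feedback the closed-loop characteristic equation is s² + 1.1s + 0.249·8.2 = s² + 1.1s + 2.042 = 0.
Matching s² + 2ζω_n s + ω_n²: ω_n = √2.042 = 1.429 rad/s and 2ζω_n = 1.1, so ζ = 1.1/(2·1.429) = 0.385.

ζ = 0.385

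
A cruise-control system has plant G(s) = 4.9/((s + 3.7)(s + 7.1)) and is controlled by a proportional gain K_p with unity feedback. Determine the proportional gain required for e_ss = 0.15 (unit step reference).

The loop is type 0, so e_ss(step) = 1/(1 + K_pos) with K_pos = K_p·G(0).
G(0) = 0.1865. Require 1/(1 + K_p·0.1865) = 0.15, so 1 + 0.1865·K_p = 6.667.
K_p = (6.667 − 1)/0.1865 = 30.4.

K_p = 30.4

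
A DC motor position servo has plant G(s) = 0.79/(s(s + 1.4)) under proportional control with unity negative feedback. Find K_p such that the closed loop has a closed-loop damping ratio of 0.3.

Closed-loop characteristic equation: s² + 1.4s + K_p·0.79 = 0.
So ω_n = √(0.79K_p) and 2ζω_n = 1.4, giving ζ = 1.4/(2√(0.79K_p)).
Setting ζ = 0.3: √(0.79K_p) = 1.4/(2·0.3) = 2.333, so K_p = 5.444/0.79 = 6.89.

K_p = 6.89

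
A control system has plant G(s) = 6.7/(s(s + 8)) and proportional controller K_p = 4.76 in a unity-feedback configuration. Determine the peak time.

T_p = 0.788 s

Closed-loop characteristic equation: s² + 8s + 31.89 = 0, so ω_n = 5.647 rad/s and ζ = 8/(2·5.647) = 0.7083.
Damped frequency ω_d = ω_n√(1−ζ²) = 3.986 rad/s, so peak time T_p = π/ω_d = 0.788 s.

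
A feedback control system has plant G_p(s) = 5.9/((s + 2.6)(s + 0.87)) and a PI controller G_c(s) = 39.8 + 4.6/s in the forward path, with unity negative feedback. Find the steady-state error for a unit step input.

0

The open loop G_c(s)G_p(s) has a pole at the origin (type 1), so the static position error constant is infinite and e_ss = 1/(1+∞) = 0.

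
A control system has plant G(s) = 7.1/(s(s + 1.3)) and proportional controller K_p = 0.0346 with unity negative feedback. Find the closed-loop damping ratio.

1 + K_p·G(s) = 0 gives s² + 1.3s + 0.2457 = 0.
So ω_n² = 0.2457 ⇒ ω_n = 0.4956 rad/s, and ζ = 1.3/(2ω_n) = 1.31.

ζ = 1.31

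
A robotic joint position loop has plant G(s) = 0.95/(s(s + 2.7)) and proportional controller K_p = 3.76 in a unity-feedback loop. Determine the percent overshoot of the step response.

4.05%

From 1 + K_pG(s) = 0: s² + 2.7s + 3.572 = 0 ⇒ ω_n = 1.89, ζ = 0.7143.
%OS = 100·exp(−πζ/√(1−ζ²)) = 100·exp(−π·0.7143/√0.4898) = 4.05%.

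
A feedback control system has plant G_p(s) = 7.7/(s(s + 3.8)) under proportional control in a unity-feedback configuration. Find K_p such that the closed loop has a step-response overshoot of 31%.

K_p = 3.84

From %OS = 100·exp(−πζ/√(1−ζ²)) = 31%, ζ = −ln(0.31)/√(π²+ln²(0.31)) = 0.3493.
Characteristic equation s² + 3.8s + 7.7K_p = 0 gives ζ = 3.8/(2√(7.7K_p)).
Setting ζ = 0.3493: √(7.7K_p) = 3.8/(2·0.3493) = 5.439, so K_p = 29.59/7.7 = 3.84.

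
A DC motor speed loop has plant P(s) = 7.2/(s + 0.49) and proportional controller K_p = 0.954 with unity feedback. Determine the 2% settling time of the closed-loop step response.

T_s ≈ 0.544 s

Closed-loop transfer function: T(s) = K_p·P(s)/(1 + K_p·P(s)) = 6.869/(s + 0.49 + 6.869) = 6.869/(s + 7.359).
Time constant τ = 1/7.359 = 0.1359 s, so the 2% settling time is about 4τ = 0.544 s.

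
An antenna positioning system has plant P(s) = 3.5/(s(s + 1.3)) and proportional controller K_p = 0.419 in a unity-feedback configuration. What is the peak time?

Closed-loop characteristic equation: s² + 1.3s + 1.466 = 0, so ω_n = 1.211 rad/s and ζ = 1.3/(2·1.211) = 0.5368.
Damped frequency ω_d = ω_n√(1−ζ²) = 1.022 rad/s, so peak time T_p = π/ω_d = 3.07 s.

T_p = 3.07 s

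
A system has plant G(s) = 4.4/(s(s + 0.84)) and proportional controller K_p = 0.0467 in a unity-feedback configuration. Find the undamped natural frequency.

ω_n = 0.453 rad/s

The closed-loop denominator is s(s+0.84) + 0.0467·4.4 = s² + 0.84s + 0.2055.
So ω_n² = 0.2055 ⇒ ω_n = 0.4533 rad/s, and ζ = 0.84/(2ω_n) = 0.927.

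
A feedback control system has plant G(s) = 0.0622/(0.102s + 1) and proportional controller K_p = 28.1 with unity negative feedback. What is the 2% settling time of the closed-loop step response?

T_s ≈ 0.148 s

Closed loop: T(s) = K_p·G/(1+K_p·G) = 1.748/(0.102s + 1 + 1.748), with pole at s = −(1 + 1.748)/0.102 = −26.94.
τ = 1/26.94 = 0.03712 s, so 2% settling time ≈ 4τ = 0.148 s.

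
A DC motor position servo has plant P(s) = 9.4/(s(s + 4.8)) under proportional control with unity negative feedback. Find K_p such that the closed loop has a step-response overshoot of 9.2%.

From %OS = 100·exp(−πζ/√(1−ζ²)) = 9.2%, ζ = −ln(0.092)/√(π²+ln²(0.092)) = 0.6048.
Characteristic equation s² + 4.8s + 9.4K_p = 0 gives ζ = 4.8/(2√(9.4K_p)).
Setting ζ = 0.6048: √(9.4K_p) = 4.8/(2·0.6048) = 3.968, so K_p = 15.75/9.4 = 1.68.

K_p = 1.68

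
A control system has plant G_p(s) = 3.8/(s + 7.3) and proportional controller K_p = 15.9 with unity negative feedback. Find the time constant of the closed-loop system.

τ = 0.0148 s

Closed-loop transfer function: T(s) = K_p·G_p(s)/(1 + K_p·G_p(s)) = 60.42/(s + 7.3 + 60.42) = 60.42/(s + 67.72).
Time constant τ = 1/67.72 = 0.0148 s.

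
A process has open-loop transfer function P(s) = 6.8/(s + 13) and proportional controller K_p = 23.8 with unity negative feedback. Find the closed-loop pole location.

Closed-loop transfer function: T(s) = K_p·P(s)/(1 + K_p·P(s)) = 161.8/(s + 13 + 161.8) = 161.8/(s + 174.8).
The closed-loop pole is at s = −174.8.

s = -174.8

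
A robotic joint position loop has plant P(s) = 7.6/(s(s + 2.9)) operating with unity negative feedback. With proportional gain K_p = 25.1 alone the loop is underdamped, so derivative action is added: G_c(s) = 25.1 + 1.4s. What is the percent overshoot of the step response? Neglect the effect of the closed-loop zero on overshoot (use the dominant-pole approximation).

17.1%

Forward path: (25.1 + 1.4s)·7.6/(s(s+2.9)). The closed-loop characteristic equation is s² + (2.9 + 7.6·1.4)s + 7.6·25.1 = 0.
That is s² + 13.54s + 190.8 = 0, so ω_n = 13.81 rad/s and ζ = 13.54/(2·13.81) = 0.4902.
%OS = 100·exp(−πζ/√(1−ζ²)) = 17.1%.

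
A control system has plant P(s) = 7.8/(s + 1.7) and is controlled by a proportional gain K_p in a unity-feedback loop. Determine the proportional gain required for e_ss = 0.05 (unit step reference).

K_p = 4.14

Steady-state error for a unit step on this type-0 loop is 1/(1 + K_p·P(0)).
P(0) = 4.588. Require 1/(1 + K_p·4.588) = 0.05, so 1 + 4.588·K_p = 20.
K_p = (20 − 1)/4.588 = 4.14.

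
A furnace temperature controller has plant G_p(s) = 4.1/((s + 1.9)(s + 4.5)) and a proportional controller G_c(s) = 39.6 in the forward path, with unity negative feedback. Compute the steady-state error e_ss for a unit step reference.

0.05

The loop is type 0. Static position error constant K_pos = G_c(0)·G_p(0) = 39.6·0.4795 = 18.99.
Steady-state error to a unit step: e_ss = 1/(1+K_pos) = 1/19.99 = 0.05.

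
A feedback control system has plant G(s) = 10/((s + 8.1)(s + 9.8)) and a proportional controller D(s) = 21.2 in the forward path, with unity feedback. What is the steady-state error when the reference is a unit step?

0.272

The loop is type 0. Static position error constant K_pos = D(0)·G(0) = 21.2·0.126 = 2.671.
Steady-state error to a unit step: e_ss = 1/(1+K_pos) = 1/3.671 = 0.272.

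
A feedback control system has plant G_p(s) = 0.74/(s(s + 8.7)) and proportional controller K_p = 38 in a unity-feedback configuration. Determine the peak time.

From 1 + K_pG_p(s) = 0: s² + 8.7s + 28.12 = 0 ⇒ ω_n = 5.303, ζ = 0.8203.
Damped frequency ω_d = ω_n√(1−ζ²) = 3.033 rad/s, so peak time T_p = π/ω_d = 1.04 s.

T_p = 1.04 s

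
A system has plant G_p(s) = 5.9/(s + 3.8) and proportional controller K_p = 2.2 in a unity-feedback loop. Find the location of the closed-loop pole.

s = -16.78

Closed-loop transfer function: T(s) = K_p·G_p(s)/(1 + K_p·G_p(s)) = 12.98/(s + 3.8 + 12.98) = 12.98/(s + 16.78).
The closed-loop pole is at s = −16.78.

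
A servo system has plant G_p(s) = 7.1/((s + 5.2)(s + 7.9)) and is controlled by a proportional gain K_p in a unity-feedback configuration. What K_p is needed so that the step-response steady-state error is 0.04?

Steady-state error for a unit step on this type-0 loop is 1/(1 + K_p·G_p(0)).
G_p(0) = 0.1728. Require 1/(1 + K_p·0.1728) = 0.04, so 1 + 0.1728·K_p = 25.
K_p = (25 − 1)/0.1728 = 139.

K_p = 139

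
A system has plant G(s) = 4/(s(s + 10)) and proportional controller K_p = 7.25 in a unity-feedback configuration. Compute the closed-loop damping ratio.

ζ = 0.928

With unity feedback the closed-loop characteristic equation is s² + 10s + 7.25·4 = s² + 10s + 29 = 0.
Matching s² + 2ζω_n s + ω_n²: ω_n = √29 = 5.385 rad/s and 2ζω_n = 10, so ζ = 10/(2·5.385) = 0.928.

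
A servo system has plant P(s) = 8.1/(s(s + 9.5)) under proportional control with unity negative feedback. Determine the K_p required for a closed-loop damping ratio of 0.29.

Closed-loop characteristic equation: s² + 9.5s + K_p·8.1 = 0.
So ω_n = √(8.1K_p) and 2ζω_n = 9.5, giving ζ = 9.5/(2√(8.1K_p)).
Setting ζ = 0.29: √(8.1K_p) = 9.5/(2·0.29) = 16.38, so K_p = 268.3/8.1 = 33.1.

K_p = 33.1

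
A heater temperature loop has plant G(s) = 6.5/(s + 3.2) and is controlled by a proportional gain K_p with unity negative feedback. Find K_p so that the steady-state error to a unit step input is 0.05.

K_p = 9.35

The loop is type 0, so e_ss(step) = 1/(1 + K_pos) with K_pos = K_p·G(0).
G(0) = 2.031. Require 1/(1 + K_p·2.031) = 0.05, so 1 + 2.031·K_p = 20.
K_p = (20 − 1)/2.031 = 9.35.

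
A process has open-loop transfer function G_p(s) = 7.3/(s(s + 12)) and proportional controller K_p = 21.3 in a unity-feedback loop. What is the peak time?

T_p = 0.287 s

The closed-loop denominator s² + 12s + 155.5 gives ω_n = √155.5 = 12.47 and ζ = 12/(2ω_n) = 0.4812.
Damped frequency ω_d = ω_n√(1−ζ²) = 10.93 rad/s, so peak time T_p = π/ω_d = 0.287 s.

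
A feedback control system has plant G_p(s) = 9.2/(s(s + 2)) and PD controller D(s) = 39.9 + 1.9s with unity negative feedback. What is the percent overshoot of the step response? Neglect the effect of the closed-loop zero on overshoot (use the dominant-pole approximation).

Forward path: (39.9 + 1.9s)·9.2/(s(s+2)). The closed-loop characteristic equation is s² + (2 + 9.2·1.9)s + 9.2·39.9 = 0.
That is s² + 19.48s + 367.1 = 0, so ω_n = 19.16 rad/s and ζ = 19.48/(2·19.16) = 0.5084.
%OS = 100·exp(−πζ/√(1−ζ²)) = 15.7%.

15.7%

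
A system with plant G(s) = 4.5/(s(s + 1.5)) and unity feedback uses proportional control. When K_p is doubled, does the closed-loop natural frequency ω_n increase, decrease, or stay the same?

increase

ω_n = √(4.5·K_p), which grows with K_p.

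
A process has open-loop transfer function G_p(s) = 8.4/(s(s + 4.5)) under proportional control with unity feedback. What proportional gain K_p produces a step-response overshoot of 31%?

K_p = 4.94

From %OS = 100·exp(−πζ/√(1−ζ²)) = 31%, ζ = −ln(0.31)/√(π²+ln²(0.31)) = 0.3493.
Characteristic equation s² + 4.5s + 8.4K_p = 0 gives ζ = 4.5/(2√(8.4K_p)).
Setting ζ = 0.3493: √(8.4K_p) = 4.5/(2·0.3493) = 6.441, so K_p = 41.49/8.4 = 4.94.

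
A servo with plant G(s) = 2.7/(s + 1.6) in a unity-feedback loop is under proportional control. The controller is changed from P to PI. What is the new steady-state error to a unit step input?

Adding integral action puts a pole at s = 0 in the forward path, raising the system type to 1; a type-1 loop has zero steady-state error to a step.

0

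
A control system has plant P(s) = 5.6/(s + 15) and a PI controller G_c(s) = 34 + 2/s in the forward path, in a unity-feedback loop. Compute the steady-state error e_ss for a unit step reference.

0

The open loop G_c(s)P(s) has a pole at the origin (type 1), so the static position error constant is infinite and e_ss = 1/(1+∞) = 0.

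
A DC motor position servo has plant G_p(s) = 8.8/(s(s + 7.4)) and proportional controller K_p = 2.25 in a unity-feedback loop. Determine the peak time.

Closed-loop characteristic equation: s² + 7.4s + 19.8 = 0, so ω_n = 4.45 rad/s and ζ = 7.4/(2·4.45) = 0.8315.
Damped frequency ω_d = ω_n√(1−ζ²) = 2.472 rad/s, so peak time T_p = π/ω_d = 1.27 s.

T_p = 1.27 s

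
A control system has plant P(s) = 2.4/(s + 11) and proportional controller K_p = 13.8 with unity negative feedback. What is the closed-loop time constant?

τ = 0.0227 s

Closed-loop transfer function: T(s) = K_p·P(s)/(1 + K_p·P(s)) = 33.12/(s + 11 + 33.12) = 33.12/(s + 44.12).
Time constant τ = 1/44.12 = 0.0227 s.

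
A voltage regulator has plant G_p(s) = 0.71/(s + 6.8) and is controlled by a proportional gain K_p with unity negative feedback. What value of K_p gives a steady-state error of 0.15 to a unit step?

For a type-0 loop with proportional control, e_ss = 1/(1 + K_p·G_p(0)).
G_p(0) = 0.1044. Require 1/(1 + K_p·0.1044) = 0.15, so 1 + 0.1044·K_p = 6.667.
K_p = (6.667 − 1)/0.1044 = 54.3.

K_p = 54.3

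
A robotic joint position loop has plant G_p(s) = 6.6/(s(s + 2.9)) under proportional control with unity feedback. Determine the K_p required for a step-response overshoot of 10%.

From %OS = 100·exp(−πζ/√(1−ζ²)) = 10%, ζ = −ln(0.1)/√(π²+ln²(0.1)) = 0.5912.
Characteristic equation s² + 2.9s + 6.6K_p = 0 gives ζ = 2.9/(2√(6.6K_p)).
Setting ζ = 0.5912: √(6.6K_p) = 2.9/(2·0.5912) = 2.453, so K_p = 6.016/6.6 = 0.912.

K_p = 0.912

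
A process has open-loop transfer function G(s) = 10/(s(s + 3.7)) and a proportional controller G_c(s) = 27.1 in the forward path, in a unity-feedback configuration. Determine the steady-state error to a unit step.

The open loop G_c(s)G(s) has a pole at the origin (type 1), so the static position error constant is infinite and e_ss = 1/(1+∞) = 0.

0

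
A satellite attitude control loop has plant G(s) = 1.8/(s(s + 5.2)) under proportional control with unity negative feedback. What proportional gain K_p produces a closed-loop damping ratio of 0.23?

Closed-loop characteristic equation: s² + 5.2s + K_p·1.8 = 0.
So ω_n = √(1.8K_p) and 2ζω_n = 5.2, giving ζ = 5.2/(2√(1.8K_p)).
Setting ζ = 0.23: √(1.8K_p) = 5.2/(2·0.23) = 11.3, so K_p = 127.8/1.8 = 71.

K_p = 71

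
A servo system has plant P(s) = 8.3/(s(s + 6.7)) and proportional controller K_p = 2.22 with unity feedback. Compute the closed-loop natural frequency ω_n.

1 + K_p·P(s) = 0 gives s² + 6.7s + 18.43 = 0.
So ω_n² = 18.43 ⇒ ω_n = 4.293 rad/s, and ζ = 6.7/(2ω_n) = 0.78.

ω_n = 4.29 rad/s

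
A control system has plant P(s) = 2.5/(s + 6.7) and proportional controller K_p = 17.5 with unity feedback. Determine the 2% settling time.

Closed-loop transfer function: T(s) = K_p·P(s)/(1 + K_p·P(s)) = 43.75/(s + 6.7 + 43.75) = 43.75/(s + 50.45).
Time constant τ = 1/50.45 = 0.01982 s, so the 2% settling time is about 4τ = 0.0793 s.

T_s ≈ 0.0793 s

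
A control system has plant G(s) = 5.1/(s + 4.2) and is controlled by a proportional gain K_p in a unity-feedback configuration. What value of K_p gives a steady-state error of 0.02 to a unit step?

The loop is type 0, so e_ss(step) = 1/(1 + K_pos) with K_pos = K_p·G(0).
G(0) = 1.214. Require 1/(1 + K_p·1.214) = 0.02, so 1 + 1.214·K_p = 50.
K_p = (50 − 1)/1.214 = 40.4.

K_p = 40.4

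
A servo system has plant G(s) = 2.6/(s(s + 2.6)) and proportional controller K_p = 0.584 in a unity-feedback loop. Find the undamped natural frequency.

ω_n = 1.23 rad/s

With unity feedback the closed-loop characteristic equation is s² + 2.6s + 0.584·2.6 = s² + 2.6s + 1.518 = 0.
Matching s² + 2ζω_n s + ω_n²: ω_n = √1.518 = 1.232 rad/s and 2ζω_n = 2.6, so ζ = 2.6/(2·1.232) = 1.05.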